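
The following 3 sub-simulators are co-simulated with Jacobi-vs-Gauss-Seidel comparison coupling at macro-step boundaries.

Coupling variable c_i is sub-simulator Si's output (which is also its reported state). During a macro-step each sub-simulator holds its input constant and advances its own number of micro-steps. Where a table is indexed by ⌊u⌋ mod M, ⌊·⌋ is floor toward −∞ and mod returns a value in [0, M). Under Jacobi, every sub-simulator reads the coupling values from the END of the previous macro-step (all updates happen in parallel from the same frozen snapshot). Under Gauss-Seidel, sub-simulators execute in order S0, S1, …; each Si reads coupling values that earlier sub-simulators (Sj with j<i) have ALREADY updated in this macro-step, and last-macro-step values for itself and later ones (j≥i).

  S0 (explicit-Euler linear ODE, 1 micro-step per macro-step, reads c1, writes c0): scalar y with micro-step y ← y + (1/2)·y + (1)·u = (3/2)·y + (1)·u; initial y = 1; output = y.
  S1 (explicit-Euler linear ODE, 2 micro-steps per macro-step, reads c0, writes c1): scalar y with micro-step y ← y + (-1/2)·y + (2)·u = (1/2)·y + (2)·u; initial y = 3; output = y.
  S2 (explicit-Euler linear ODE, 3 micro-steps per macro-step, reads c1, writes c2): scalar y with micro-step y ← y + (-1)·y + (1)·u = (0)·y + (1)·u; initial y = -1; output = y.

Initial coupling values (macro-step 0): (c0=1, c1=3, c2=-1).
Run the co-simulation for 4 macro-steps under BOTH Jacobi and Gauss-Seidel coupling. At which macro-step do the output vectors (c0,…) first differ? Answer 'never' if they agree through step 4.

[Jacobi] macro 1: S0 reads c1=3 → after 1×micro: 9/2; S1 reads c0=1 → after 2×micro: 15/4; S2 reads c1=3 → after 3×micro: 3 ⇒ (c0=9/2, c1=15/4, c2=3)
[Jacobi] macro 2: S0 reads c1=15/4 → after 1×micro: 21/2; S1 reads c0=9/2 → after 2×micro: 231/16; S2 reads c1=15/4 → after 3×micro: 15/4 ⇒ (c0=21/2, c1=231/16, c2=15/4)
[Jacobi] macro 3: S0 reads c1=231/16 → after 1×micro: 483/16; S1 reads c0=21/2 → after 2×micro: 2247/64; S2 reads c1=231/16 → after 3×micro: 231/16 ⇒ (c0=483/16, c1=2247/64, c2=231/16)
[Jacobi] macro 4: S0 reads c1=2247/64 → after 1×micro: 5145/64; S1 reads c0=483/16 → after 2×micro: 25431/256; S2 reads c1=2247/64 → after 3×micro: 2247/64 ⇒ (c0=5145/64, c1=25431/256, c2=2247/64)
[Gauss-Seidel] macro 1: S0 reads c1=3 → after 1×micro: 9/2; S1 reads c0=9/2 → after 2×micro: 57/4; S2 reads c1=57/4 → after 3×micro: 57/4 ⇒ (c0=9/2, c1=57/4, c2=57/4)
[Gauss-Seidel] macro 2: S0 reads c1=57/4 → after 1×micro: 21; S1 reads c0=21 → after 2×micro: 1065/16; S2 reads c1=1065/16 → after 3×micro: 1065/16 ⇒ (c0=21, c1=1065/16, c2=1065/16)
[Gauss-Seidel] macro 3: S0 reads c1=1065/16 → after 1×micro: 1569/16; S1 reads c0=1569/16 → after 2×micro: 19893/64; S2 reads c1=19893/64 → after 3×micro: 19893/64 ⇒ (c0=1569/16, c1=19893/64, c2=19893/64)
[Gauss-Seidel] macro 4: S0 reads c1=19893/64 → after 1×micro: 29307/64; S1 reads c0=29307/64 → after 2×micro: 371577/256; S2 reads c1=371577/256 → after 3×micro: 371577/256 ⇒ (c0=29307/64, c1=371577/256, c2=371577/256)

first divergence at macro-step: 1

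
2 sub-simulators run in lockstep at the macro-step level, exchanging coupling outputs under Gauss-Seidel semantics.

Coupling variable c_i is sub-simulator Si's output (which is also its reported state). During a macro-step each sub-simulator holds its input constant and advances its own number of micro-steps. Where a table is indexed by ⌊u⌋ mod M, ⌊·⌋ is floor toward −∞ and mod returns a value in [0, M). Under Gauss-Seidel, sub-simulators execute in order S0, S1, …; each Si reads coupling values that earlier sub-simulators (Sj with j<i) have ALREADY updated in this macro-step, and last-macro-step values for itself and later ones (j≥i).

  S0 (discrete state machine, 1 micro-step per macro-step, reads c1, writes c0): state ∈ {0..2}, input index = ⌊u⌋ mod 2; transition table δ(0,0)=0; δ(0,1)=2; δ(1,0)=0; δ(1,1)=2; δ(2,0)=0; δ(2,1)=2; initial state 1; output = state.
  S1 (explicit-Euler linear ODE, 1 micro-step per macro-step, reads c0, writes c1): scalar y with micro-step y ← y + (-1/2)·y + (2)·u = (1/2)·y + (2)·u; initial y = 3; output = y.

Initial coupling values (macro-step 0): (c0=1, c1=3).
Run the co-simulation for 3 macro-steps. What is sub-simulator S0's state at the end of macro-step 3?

S0 state at macro-step 3 = 0

macro 1: S0 reads c1=3 → after 1×micro: 2; S1 reads c0=2 → after 1×micro: 11/2 ⇒ (c0=2, c1=11/2)
macro 2: S0 reads c1=11/2 → after 1×micro: 2; S1 reads c0=2 → after 1×micro: 27/4 ⇒ (c0=2, c1=27/4)
macro 3: S0 reads c1=27/4 → after 1×micro: 0; S1 reads c0=0 → after 1×micro: 27/8 ⇒ (c0=0, c1=27/8)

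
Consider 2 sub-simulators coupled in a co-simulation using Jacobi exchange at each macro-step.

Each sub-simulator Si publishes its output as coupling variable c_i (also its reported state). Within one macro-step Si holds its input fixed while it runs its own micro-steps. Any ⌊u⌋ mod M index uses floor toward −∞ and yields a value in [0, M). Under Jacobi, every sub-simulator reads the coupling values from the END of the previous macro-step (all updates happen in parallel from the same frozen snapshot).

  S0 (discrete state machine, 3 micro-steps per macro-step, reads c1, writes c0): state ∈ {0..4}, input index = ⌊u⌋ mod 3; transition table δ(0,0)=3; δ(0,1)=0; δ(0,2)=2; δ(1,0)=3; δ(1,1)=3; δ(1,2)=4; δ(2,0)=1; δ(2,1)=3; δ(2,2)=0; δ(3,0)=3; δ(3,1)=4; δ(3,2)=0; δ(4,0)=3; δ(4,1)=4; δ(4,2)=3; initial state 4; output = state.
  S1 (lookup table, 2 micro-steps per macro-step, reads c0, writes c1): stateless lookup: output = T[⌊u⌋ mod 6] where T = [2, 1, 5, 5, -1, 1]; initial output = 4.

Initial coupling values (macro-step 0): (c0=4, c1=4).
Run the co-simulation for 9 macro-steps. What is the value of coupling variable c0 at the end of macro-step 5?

macro 1: S0 reads c1=4 → after 3×micro: 4; S1 reads c0=4 → after 2×micro: -1 ⇒ (c0=4, c1=-1)
macro 2: S0 reads c1=-1 → after 3×micro: 2; S1 reads c0=4 → after 2×micro: -1 ⇒ (c0=2, c1=-1)
macro 3: S0 reads c1=-1 → after 3×micro: 0; S1 reads c0=2 → after 2×micro: 5 ⇒ (c0=0, c1=5)
macro 4: S0 reads c1=5 → after 3×micro: 2; S1 reads c0=0 → after 2×micro: 2 ⇒ (c0=2, c1=2)
macro 5: S0 reads c1=2 → after 3×micro: 0; S1 reads c0=2 → after 2×micro: 5 ⇒ (c0=0, c1=5)
macro 6: S0 reads c1=5 → after 3×micro: 2; S1 reads c0=0 → after 2×micro: 2 ⇒ (c0=2, c1=2)
macro 7: S0 reads c1=2 → after 3×micro: 0; S1 reads c0=2 → after 2×micro: 5 ⇒ (c0=0, c1=5)
macro 8: S0 reads c1=5 → after 3×micro: 2; S1 reads c0=0 → after 2×micro: 2 ⇒ (c0=2, c1=2)
macro 9: S0 reads c1=2 → after 3×micro: 0; S1 reads c0=2 → after 2×micro: 5 ⇒ (c0=0, c1=5)

c0 at macro-step 5 = 0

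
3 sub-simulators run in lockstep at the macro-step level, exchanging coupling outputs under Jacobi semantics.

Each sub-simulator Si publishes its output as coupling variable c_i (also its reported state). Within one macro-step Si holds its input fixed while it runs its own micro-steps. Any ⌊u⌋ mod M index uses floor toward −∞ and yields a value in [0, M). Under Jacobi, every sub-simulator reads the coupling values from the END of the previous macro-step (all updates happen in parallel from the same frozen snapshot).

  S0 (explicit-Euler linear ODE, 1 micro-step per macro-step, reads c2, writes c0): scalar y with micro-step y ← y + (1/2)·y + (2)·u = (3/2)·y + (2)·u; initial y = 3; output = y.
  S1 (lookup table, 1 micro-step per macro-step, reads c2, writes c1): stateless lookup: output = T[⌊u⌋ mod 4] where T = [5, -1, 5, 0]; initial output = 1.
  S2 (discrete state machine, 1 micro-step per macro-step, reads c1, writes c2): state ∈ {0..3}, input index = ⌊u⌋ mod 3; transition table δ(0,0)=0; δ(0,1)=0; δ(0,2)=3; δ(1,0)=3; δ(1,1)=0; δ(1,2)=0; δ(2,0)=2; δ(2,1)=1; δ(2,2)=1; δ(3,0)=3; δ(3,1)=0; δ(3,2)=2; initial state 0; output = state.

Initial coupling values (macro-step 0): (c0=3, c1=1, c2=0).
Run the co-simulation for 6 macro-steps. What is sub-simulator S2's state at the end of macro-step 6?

S2 state at macro-step 6 = 0

macro 1: S0 reads c2=0 → after 1×micro: 9/2; S1 reads c2=0 → after 1×micro: 5; S2 reads c1=1 → after 1×micro: 0 ⇒ (c0=9/2, c1=5, c2=0)
macro 2: S0 reads c2=0 → after 1×micro: 27/4; S1 reads c2=0 → after 1×micro: 5; S2 reads c1=5 → after 1×micro: 3 ⇒ (c0=27/4, c1=5, c2=3)
macro 3: S0 reads c2=3 → after 1×micro: 129/8; S1 reads c2=3 → after 1×micro: 0; S2 reads c1=5 → after 1×micro: 2 ⇒ (c0=129/8, c1=0, c2=2)
macro 4: S0 reads c2=2 → after 1×micro: 451/16; S1 reads c2=2 → after 1×micro: 5; S2 reads c1=0 → after 1×micro: 2 ⇒ (c0=451/16, c1=5, c2=2)
macro 5: S0 reads c2=2 → after 1×micro: 1481/32; S1 reads c2=2 → after 1×micro: 5; S2 reads c1=5 → after 1×micro: 1 ⇒ (c0=1481/32, c1=5, c2=1)
macro 6: S0 reads c2=1 → after 1×micro: 4571/64; S1 reads c2=1 → after 1×micro: -1; S2 reads c1=5 → after 1×micro: 0 ⇒ (c0=4571/64, c1=-1, c2=0)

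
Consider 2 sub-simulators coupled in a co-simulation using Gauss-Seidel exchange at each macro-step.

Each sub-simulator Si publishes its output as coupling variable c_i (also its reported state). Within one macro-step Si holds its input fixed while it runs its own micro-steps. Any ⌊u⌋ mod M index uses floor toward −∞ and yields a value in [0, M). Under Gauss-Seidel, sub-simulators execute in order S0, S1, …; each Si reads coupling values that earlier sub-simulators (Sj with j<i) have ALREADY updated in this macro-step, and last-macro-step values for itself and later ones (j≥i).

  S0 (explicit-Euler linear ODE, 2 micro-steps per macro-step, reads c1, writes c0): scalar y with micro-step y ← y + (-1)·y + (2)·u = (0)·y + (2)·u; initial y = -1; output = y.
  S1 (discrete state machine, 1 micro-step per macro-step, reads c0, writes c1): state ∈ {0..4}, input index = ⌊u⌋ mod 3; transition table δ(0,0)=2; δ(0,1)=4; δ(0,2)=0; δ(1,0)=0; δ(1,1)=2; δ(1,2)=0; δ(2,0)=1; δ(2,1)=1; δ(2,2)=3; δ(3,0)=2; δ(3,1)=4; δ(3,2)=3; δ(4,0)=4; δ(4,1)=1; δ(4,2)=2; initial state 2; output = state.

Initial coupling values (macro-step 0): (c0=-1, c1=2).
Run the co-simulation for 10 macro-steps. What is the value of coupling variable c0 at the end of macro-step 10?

macro 1: S0 reads c1=2 → after 2×micro: 4; S1 reads c0=4 → after 1×micro: 1 ⇒ (c0=4, c1=1)
macro 2: S0 reads c1=1 → after 2×micro: 2; S1 reads c0=2 → after 1×micro: 0 ⇒ (c0=2, c1=0)
macro 3: S0 reads c1=0 → after 2×micro: 0; S1 reads c0=0 → after 1×micro: 2 ⇒ (c0=0, c1=2)
macro 4: S0 reads c1=2 → after 2×micro: 4; S1 reads c0=4 → after 1×micro: 1 ⇒ (c0=4, c1=1)
macro 5: S0 reads c1=1 → after 2×micro: 2; S1 reads c0=2 → after 1×micro: 0 ⇒ (c0=2, c1=0)
macro 6: S0 reads c1=0 → after 2×micro: 0; S1 reads c0=0 → after 1×micro: 2 ⇒ (c0=0, c1=2)
macro 7: S0 reads c1=2 → after 2×micro: 4; S1 reads c0=4 → after 1×micro: 1 ⇒ (c0=4, c1=1)
macro 8: S0 reads c1=1 → after 2×micro: 2; S1 reads c0=2 → after 1×micro: 0 ⇒ (c0=2, c1=0)
macro 9: S0 reads c1=0 → after 2×micro: 0; S1 reads c0=0 → after 1×micro: 2 ⇒ (c0=0, c1=2)
macro 10: S0 reads c1=2 → after 2×micro: 4; S1 reads c0=4 → after 1×micro: 1 ⇒ (c0=4, c1=1)

c0 at macro-step 10 = 4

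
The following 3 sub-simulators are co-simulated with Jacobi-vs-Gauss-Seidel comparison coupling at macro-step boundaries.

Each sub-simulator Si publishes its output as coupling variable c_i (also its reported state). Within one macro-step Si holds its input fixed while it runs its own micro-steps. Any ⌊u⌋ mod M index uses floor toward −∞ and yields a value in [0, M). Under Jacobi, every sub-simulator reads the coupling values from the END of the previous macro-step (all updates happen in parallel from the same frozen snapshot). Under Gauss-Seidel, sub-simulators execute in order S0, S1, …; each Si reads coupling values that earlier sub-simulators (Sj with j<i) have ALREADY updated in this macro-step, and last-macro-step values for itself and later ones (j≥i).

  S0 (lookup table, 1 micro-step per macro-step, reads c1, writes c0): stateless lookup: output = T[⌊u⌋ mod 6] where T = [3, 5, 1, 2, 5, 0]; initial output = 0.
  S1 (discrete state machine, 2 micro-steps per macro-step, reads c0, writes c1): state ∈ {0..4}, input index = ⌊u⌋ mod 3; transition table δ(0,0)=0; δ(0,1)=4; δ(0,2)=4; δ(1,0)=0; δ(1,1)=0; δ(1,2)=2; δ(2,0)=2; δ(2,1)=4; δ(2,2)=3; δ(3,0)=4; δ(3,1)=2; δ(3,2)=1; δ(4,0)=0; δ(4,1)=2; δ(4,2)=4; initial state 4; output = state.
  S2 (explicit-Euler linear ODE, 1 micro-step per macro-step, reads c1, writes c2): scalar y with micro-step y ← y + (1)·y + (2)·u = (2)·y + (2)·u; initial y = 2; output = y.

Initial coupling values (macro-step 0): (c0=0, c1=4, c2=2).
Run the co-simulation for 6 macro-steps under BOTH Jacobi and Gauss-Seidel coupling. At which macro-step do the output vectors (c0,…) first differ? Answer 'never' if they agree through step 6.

[Jacobi] macro 1: S0 reads c1=4 → after 1×micro: 5; S1 reads c0=0 → after 2×micro: 0; S2 reads c1=4 → after 1×micro: 12 ⇒ (c0=5, c1=0, c2=12)
[Jacobi] macro 2: S0 reads c1=0 → after 1×micro: 3; S1 reads c0=5 → after 2×micro: 4; S2 reads c1=0 → after 1×micro: 24 ⇒ (c0=3, c1=4, c2=24)
[Jacobi] macro 3: S0 reads c1=4 → after 1×micro: 5; S1 reads c0=3 → after 2×micro: 0; S2 reads c1=4 → after 1×micro: 56 ⇒ (c0=5, c1=0, c2=56)
[Jacobi] macro 4: S0 reads c1=0 → after 1×micro: 3; S1 reads c0=5 → after 2×micro: 4; S2 reads c1=0 → after 1×micro: 112 ⇒ (c0=3, c1=4, c2=112)
[Jacobi] macro 5: S0 reads c1=4 → after 1×micro: 5; S1 reads c0=3 → after 2×micro: 0; S2 reads c1=4 → after 1×micro: 232 ⇒ (c0=5, c1=0, c2=232)
[Jacobi] macro 6: S0 reads c1=0 → after 1×micro: 3; S1 reads c0=5 → after 2×micro: 4; S2 reads c1=0 → after 1×micro: 464 ⇒ (c0=3, c1=4, c2=464)
[Gauss-Seidel] macro 1: S0 reads c1=4 → after 1×micro: 5; S1 reads c0=5 → after 2×micro: 4; S2 reads c1=4 → after 1×micro: 12 ⇒ (c0=5, c1=4, c2=12)
[Gauss-Seidel] macro 2: S0 reads c1=4 → after 1×micro: 5; S1 reads c0=5 → after 2×micro: 4; S2 reads c1=4 → after 1×micro: 32 ⇒ (c0=5, c1=4, c2=32)
[Gauss-Seidel] macro 3: S0 reads c1=4 → after 1×micro: 5; S1 reads c0=5 → after 2×micro: 4; S2 reads c1=4 → after 1×micro: 72 ⇒ (c0=5, c1=4, c2=72)
[Gauss-Seidel] macro 4: S0 reads c1=4 → after 1×micro: 5; S1 reads c0=5 → after 2×micro: 4; S2 reads c1=4 → after 1×micro: 152 ⇒ (c0=5, c1=4, c2=152)
[Gauss-Seidel] macro 5: S0 reads c1=4 → after 1×micro: 5; S1 reads c0=5 → after 2×micro: 4; S2 reads c1=4 → after 1×micro: 312 ⇒ (c0=5, c1=4, c2=312)
[Gauss-Seidel] macro 6: S0 reads c1=4 → after 1×micro: 5; S1 reads c0=5 → after 2×micro: 4; S2 reads c1=4 → after 1×micro: 632 ⇒ (c0=5, c1=4, c2=632)

first divergence at macro-step: 1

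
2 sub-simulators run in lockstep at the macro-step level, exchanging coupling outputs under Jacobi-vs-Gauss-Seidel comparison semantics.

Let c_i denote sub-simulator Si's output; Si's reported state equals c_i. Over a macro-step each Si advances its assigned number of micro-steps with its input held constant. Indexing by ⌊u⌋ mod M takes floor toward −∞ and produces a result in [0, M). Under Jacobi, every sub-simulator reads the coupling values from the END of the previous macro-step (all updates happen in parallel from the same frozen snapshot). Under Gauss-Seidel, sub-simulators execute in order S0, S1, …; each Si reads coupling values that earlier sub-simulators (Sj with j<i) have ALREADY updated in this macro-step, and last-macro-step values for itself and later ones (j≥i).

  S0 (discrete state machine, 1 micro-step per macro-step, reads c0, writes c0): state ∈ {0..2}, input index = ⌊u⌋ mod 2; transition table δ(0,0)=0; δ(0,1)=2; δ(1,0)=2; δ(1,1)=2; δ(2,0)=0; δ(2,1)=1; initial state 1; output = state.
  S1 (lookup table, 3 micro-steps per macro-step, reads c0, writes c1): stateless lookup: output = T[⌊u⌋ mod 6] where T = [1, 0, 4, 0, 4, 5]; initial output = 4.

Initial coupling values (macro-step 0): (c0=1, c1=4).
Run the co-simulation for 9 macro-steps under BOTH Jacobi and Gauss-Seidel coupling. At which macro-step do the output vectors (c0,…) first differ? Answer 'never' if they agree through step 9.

first divergence at macro-step: 1

[Jacobi] macro 1: S0 reads c0=1 → after 1×micro: 2; S1 reads c0=1 → after 3×micro: 0 ⇒ (c0=2, c1=0)
[Jacobi] macro 2: S0 reads c0=2 → after 1×micro: 0; S1 reads c0=2 → after 3×micro: 4 ⇒ (c0=0, c1=4)
[Jacobi] macro 3: S0 reads c0=0 → after 1×micro: 0; S1 reads c0=0 → after 3×micro: 1 ⇒ (c0=0, c1=1)
[Jacobi] macro 4: S0 reads c0=0 → after 1×micro: 0; S1 reads c0=0 → after 3×micro: 1 ⇒ (c0=0, c1=1)
[Jacobi] macro 5: S0 reads c0=0 → after 1×micro: 0; S1 reads c0=0 → after 3×micro: 1 ⇒ (c0=0, c1=1)
[Jacobi] macro 6: S0 reads c0=0 → after 1×micro: 0; S1 reads c0=0 → after 3×micro: 1 ⇒ (c0=0, c1=1)
[Jacobi] macro 7: S0 reads c0=0 → after 1×micro: 0; S1 reads c0=0 → after 3×micro: 1 ⇒ (c0=0, c1=1)
[Jacobi] macro 8: S0 reads c0=0 → after 1×micro: 0; S1 reads c0=0 → after 3×micro: 1 ⇒ (c0=0, c1=1)
[Jacobi] macro 9: S0 reads c0=0 → after 1×micro: 0; S1 reads c0=0 → after 3×micro: 1 ⇒ (c0=0, c1=1)
[Gauss-Seidel] macro 1: S0 reads c0=1 → after 1×micro: 2; S1 reads c0=2 → after 3×micro: 4 ⇒ (c0=2, c1=4)
[Gauss-Seidel] macro 2: S0 reads c0=2 → after 1×micro: 0; S1 reads c0=0 → after 3×micro: 1 ⇒ (c0=0, c1=1)
[Gauss-Seidel] macro 3: S0 reads c0=0 → after 1×micro: 0; S1 reads c0=0 → after 3×micro: 1 ⇒ (c0=0, c1=1)
[Gauss-Seidel] macro 4: S0 reads c0=0 → after 1×micro: 0; S1 reads c0=0 → after 3×micro: 1 ⇒ (c0=0, c1=1)
[Gauss-Seidel] macro 5: S0 reads c0=0 → after 1×micro: 0; S1 reads c0=0 → after 3×micro: 1 ⇒ (c0=0, c1=1)
[Gauss-Seidel] macro 6: S0 reads c0=0 → after 1×micro: 0; S1 reads c0=0 → after 3×micro: 1 ⇒ (c0=0, c1=1)
[Gauss-Seidel] macro 7: S0 reads c0=0 → after 1×micro: 0; S1 reads c0=0 → after 3×micro: 1 ⇒ (c0=0, c1=1)
[Gauss-Seidel] macro 8: S0 reads c0=0 → after 1×micro: 0; S1 reads c0=0 → after 3×micro: 1 ⇒ (c0=0, c1=1)
[Gauss-Seidel] macro 9: S0 reads c0=0 → after 1×micro: 0; S1 reads c0=0 → after 3×micro: 1 ⇒ (c0=0, c1=1)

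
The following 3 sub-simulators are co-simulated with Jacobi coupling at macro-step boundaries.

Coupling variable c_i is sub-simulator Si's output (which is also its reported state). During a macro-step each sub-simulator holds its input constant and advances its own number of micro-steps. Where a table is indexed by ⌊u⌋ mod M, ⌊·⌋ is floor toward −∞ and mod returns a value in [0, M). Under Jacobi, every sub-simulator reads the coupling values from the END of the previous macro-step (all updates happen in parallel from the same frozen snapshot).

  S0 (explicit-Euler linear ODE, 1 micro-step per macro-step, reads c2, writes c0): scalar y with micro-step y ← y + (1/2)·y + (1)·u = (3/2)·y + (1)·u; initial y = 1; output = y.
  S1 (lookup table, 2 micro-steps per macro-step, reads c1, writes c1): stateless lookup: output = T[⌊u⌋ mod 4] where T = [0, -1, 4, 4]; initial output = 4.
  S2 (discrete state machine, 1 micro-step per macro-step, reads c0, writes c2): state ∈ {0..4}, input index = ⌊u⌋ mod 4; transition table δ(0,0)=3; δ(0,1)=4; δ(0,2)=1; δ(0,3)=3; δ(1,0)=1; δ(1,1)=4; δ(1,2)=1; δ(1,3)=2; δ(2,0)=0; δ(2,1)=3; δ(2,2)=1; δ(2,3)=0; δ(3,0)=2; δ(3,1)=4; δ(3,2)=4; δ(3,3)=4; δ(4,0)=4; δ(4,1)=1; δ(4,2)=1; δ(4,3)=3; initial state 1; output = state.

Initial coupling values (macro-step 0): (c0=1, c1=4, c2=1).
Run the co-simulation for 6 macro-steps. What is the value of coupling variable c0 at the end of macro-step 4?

c0 at macro-step 4 = 335/16

macro 1: S0 reads c2=1 → after 1×micro: 5/2; S1 reads c1=4 → after 2×micro: 0; S2 reads c0=1 → after 1×micro: 4 ⇒ (c0=5/2, c1=0, c2=4)
macro 2: S0 reads c2=4 → after 1×micro: 31/4; S1 reads c1=0 → after 2×micro: 0; S2 reads c0=5/2 → after 1×micro: 1 ⇒ (c0=31/4, c1=0, c2=1)
macro 3: S0 reads c2=1 → after 1×micro: 101/8; S1 reads c1=0 → after 2×micro: 0; S2 reads c0=31/4 → after 1×micro: 2 ⇒ (c0=101/8, c1=0, c2=2)
macro 4: S0 reads c2=2 → after 1×micro: 335/16; S1 reads c1=0 → after 2×micro: 0; S2 reads c0=101/8 → after 1×micro: 0 ⇒ (c0=335/16, c1=0, c2=0)
macro 5: S0 reads c2=0 → after 1×micro: 1005/32; S1 reads c1=0 → after 2×micro: 0; S2 reads c0=335/16 → after 1×micro: 3 ⇒ (c0=1005/32, c1=0, c2=3)
macro 6: S0 reads c2=3 → after 1×micro: 3207/64; S1 reads c1=0 → after 2×micro: 0; S2 reads c0=1005/32 → after 1×micro: 4 ⇒ (c0=3207/64, c1=0, c2=4)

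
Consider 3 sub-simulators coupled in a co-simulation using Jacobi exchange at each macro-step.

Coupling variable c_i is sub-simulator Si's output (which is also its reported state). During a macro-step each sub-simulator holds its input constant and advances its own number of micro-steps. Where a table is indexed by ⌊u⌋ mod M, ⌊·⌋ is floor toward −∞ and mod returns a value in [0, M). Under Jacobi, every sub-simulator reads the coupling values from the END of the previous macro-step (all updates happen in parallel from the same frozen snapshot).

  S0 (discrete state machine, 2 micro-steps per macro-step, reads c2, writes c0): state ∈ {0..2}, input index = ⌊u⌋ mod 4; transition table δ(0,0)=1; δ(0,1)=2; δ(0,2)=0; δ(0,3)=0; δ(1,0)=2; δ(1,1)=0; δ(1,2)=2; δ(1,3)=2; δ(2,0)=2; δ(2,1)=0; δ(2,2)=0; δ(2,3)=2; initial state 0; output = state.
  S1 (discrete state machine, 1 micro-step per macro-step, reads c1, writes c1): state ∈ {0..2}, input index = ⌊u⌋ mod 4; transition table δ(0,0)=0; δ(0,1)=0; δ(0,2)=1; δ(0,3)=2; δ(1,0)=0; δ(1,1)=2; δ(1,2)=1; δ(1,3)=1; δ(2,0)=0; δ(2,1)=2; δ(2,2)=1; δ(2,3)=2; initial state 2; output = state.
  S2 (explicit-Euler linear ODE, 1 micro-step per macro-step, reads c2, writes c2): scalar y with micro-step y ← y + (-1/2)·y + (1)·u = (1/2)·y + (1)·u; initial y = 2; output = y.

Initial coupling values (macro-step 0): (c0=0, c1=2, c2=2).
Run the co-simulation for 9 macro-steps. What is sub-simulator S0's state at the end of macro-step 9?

S0 state at macro-step 9 = 0

macro 1: S0 reads c2=2 → after 2×micro: 0; S1 reads c1=2 → after 1×micro: 1; S2 reads c2=2 → after 1×micro: 3 ⇒ (c0=0, c1=1, c2=3)
macro 2: S0 reads c2=3 → after 2×micro: 0; S1 reads c1=1 → after 1×micro: 2; S2 reads c2=3 → after 1×micro: 9/2 ⇒ (c0=0, c1=2, c2=9/2)
macro 3: S0 reads c2=9/2 → after 2×micro: 2; S1 reads c1=2 → after 1×micro: 1; S2 reads c2=9/2 → after 1×micro: 27/4 ⇒ (c0=2, c1=1, c2=27/4)
macro 4: S0 reads c2=27/4 → after 2×micro: 0; S1 reads c1=1 → after 1×micro: 2; S2 reads c2=27/4 → after 1×micro: 81/8 ⇒ (c0=0, c1=2, c2=81/8)
macro 5: S0 reads c2=81/8 → after 2×micro: 0; S1 reads c1=2 → after 1×micro: 1; S2 reads c2=81/8 → after 1×micro: 243/16 ⇒ (c0=0, c1=1, c2=243/16)
macro 6: S0 reads c2=243/16 → after 2×micro: 0; S1 reads c1=1 → after 1×micro: 2; S2 reads c2=243/16 → after 1×micro: 729/32 ⇒ (c0=0, c1=2, c2=729/32)
macro 7: S0 reads c2=729/32 → after 2×micro: 0; S1 reads c1=2 → after 1×micro: 1; S2 reads c2=729/32 → after 1×micro: 2187/64 ⇒ (c0=0, c1=1, c2=2187/64)
macro 8: S0 reads c2=2187/64 → after 2×micro: 0; S1 reads c1=1 → after 1×micro: 2; S2 reads c2=2187/64 → after 1×micro: 6561/128 ⇒ (c0=0, c1=2, c2=6561/128)
macro 9: S0 reads c2=6561/128 → after 2×micro: 0; S1 reads c1=2 → after 1×micro: 1; S2 reads c2=6561/128 → after 1×micro: 19683/256 ⇒ (c0=0, c1=1, c2=19683/256)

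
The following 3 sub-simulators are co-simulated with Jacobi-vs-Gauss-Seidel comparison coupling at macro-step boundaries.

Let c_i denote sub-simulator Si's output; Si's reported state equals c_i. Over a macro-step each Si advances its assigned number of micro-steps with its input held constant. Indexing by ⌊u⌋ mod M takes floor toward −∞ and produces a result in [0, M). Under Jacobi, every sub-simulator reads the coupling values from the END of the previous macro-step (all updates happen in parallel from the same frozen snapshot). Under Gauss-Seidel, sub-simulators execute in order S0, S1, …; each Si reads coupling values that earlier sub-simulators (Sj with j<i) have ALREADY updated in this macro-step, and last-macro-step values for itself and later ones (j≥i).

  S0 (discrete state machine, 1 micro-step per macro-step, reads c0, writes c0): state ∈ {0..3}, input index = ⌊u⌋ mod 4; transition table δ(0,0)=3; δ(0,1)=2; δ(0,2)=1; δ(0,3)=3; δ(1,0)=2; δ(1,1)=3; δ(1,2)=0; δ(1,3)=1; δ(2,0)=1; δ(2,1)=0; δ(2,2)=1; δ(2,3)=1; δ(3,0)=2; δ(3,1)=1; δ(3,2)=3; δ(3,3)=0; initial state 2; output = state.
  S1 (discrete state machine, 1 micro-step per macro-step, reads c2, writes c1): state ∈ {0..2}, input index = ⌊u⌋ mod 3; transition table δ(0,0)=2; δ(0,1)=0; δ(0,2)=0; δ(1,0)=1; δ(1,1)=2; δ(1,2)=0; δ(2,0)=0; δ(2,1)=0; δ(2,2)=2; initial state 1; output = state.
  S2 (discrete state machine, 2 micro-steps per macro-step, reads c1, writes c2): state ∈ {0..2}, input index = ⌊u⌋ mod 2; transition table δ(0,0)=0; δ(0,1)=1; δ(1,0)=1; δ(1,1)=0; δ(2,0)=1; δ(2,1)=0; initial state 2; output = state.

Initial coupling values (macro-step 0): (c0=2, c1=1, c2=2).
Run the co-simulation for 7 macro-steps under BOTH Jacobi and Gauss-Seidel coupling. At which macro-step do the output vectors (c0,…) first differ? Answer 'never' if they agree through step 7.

[Jacobi] macro 1: S0 reads c0=2 → after 1×micro: 1; S1 reads c2=2 → after 1×micro: 0; S2 reads c1=1 → after 2×micro: 1 ⇒ (c0=1, c1=0, c2=1)
[Jacobi] macro 2: S0 reads c0=1 → after 1×micro: 3; S1 reads c2=1 → after 1×micro: 0; S2 reads c1=0 → after 2×micro: 1 ⇒ (c0=3, c1=0, c2=1)
[Jacobi] macro 3: S0 reads c0=3 → after 1×micro: 0; S1 reads c2=1 → after 1×micro: 0; S2 reads c1=0 → after 2×micro: 1 ⇒ (c0=0, c1=0, c2=1)
[Jacobi] macro 4: S0 reads c0=0 → after 1×micro: 3; S1 reads c2=1 → after 1×micro: 0; S2 reads c1=0 → after 2×micro: 1 ⇒ (c0=3, c1=0, c2=1)
[Jacobi] macro 5: S0 reads c0=3 → after 1×micro: 0; S1 reads c2=1 → after 1×micro: 0; S2 reads c1=0 → after 2×micro: 1 ⇒ (c0=0, c1=0, c2=1)
[Jacobi] macro 6: S0 reads c0=0 → after 1×micro: 3; S1 reads c2=1 → after 1×micro: 0; S2 reads c1=0 → after 2×micro: 1 ⇒ (c0=3, c1=0, c2=1)
[Jacobi] macro 7: S0 reads c0=3 → after 1×micro: 0; S1 reads c2=1 → after 1×micro: 0; S2 reads c1=0 → after 2×micro: 1 ⇒ (c0=0, c1=0, c2=1)
[Gauss-Seidel] macro 1: S0 reads c0=2 → after 1×micro: 1; S1 reads c2=2 → after 1×micro: 0; S2 reads c1=0 → after 2×micro: 1 ⇒ (c0=1, c1=0, c2=1)
[Gauss-Seidel] macro 2: S0 reads c0=1 → after 1×micro: 3; S1 reads c2=1 → after 1×micro: 0; S2 reads c1=0 → after 2×micro: 1 ⇒ (c0=3, c1=0, c2=1)
[Gauss-Seidel] macro 3: S0 reads c0=3 → after 1×micro: 0; S1 reads c2=1 → after 1×micro: 0; S2 reads c1=0 → after 2×micro: 1 ⇒ (c0=0, c1=0, c2=1)
[Gauss-Seidel] macro 4: S0 reads c0=0 → after 1×micro: 3; S1 reads c2=1 → after 1×micro: 0; S2 reads c1=0 → after 2×micro: 1 ⇒ (c0=3, c1=0, c2=1)
[Gauss-Seidel] macro 5: S0 reads c0=3 → after 1×micro: 0; S1 reads c2=1 → after 1×micro: 0; S2 reads c1=0 → after 2×micro: 1 ⇒ (c0=0, c1=0, c2=1)
[Gauss-Seidel] macro 6: S0 reads c0=0 → after 1×micro: 3; S1 reads c2=1 → after 1×micro: 0; S2 reads c1=0 → after 2×micro: 1 ⇒ (c0=3, c1=0, c2=1)
[Gauss-Seidel] macro 7: S0 reads c0=3 → after 1×micro: 0; S1 reads c2=1 → after 1×micro: 0; S2 reads c1=0 → after 2×micro: 1 ⇒ (c0=0, c1=0, c2=1)

first divergence at macro-step: never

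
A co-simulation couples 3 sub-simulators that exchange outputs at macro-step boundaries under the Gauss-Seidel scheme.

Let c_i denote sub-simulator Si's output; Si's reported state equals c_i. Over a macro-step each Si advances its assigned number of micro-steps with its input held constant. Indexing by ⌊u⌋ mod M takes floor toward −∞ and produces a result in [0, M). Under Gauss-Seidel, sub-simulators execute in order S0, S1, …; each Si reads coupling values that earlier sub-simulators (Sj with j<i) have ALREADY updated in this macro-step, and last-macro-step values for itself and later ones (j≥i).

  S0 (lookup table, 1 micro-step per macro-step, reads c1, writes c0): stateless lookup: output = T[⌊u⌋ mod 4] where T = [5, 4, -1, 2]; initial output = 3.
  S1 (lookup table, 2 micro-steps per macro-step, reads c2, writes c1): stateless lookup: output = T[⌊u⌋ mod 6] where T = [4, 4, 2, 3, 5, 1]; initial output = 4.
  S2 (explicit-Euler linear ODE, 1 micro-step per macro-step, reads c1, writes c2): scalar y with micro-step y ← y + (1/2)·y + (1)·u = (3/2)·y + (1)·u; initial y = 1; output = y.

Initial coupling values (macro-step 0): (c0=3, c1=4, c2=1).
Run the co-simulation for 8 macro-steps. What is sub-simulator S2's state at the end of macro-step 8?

S2 state at macro-step 8 = 47605/256

macro 1: S0 reads c1=4 → after 1×micro: 5; S1 reads c2=1 → after 2×micro: 4; S2 reads c1=4 → after 1×micro: 11/2 ⇒ (c0=5, c1=4, c2=11/2)
macro 2: S0 reads c1=4 → after 1×micro: 5; S1 reads c2=11/2 → after 2×micro: 1; S2 reads c1=1 → after 1×micro: 37/4 ⇒ (c0=5, c1=1, c2=37/4)
macro 3: S0 reads c1=1 → after 1×micro: 4; S1 reads c2=37/4 → after 2×micro: 3; S2 reads c1=3 → after 1×micro: 135/8 ⇒ (c0=4, c1=3, c2=135/8)
macro 4: S0 reads c1=3 → after 1×micro: 2; S1 reads c2=135/8 → after 2×micro: 5; S2 reads c1=5 → after 1×micro: 485/16 ⇒ (c0=2, c1=5, c2=485/16)
macro 5: S0 reads c1=5 → after 1×micro: 4; S1 reads c2=485/16 → after 2×micro: 4; S2 reads c1=4 → after 1×micro: 1583/32 ⇒ (c0=4, c1=4, c2=1583/32)
macro 6: S0 reads c1=4 → after 1×micro: 5; S1 reads c2=1583/32 → after 2×micro: 4; S2 reads c1=4 → after 1×micro: 5005/64 ⇒ (c0=5, c1=4, c2=5005/64)
macro 7: S0 reads c1=4 → after 1×micro: 5; S1 reads c2=5005/64 → after 2×micro: 4; S2 reads c1=4 → after 1×micro: 15527/128 ⇒ (c0=5, c1=4, c2=15527/128)
macro 8: S0 reads c1=4 → after 1×micro: 5; S1 reads c2=15527/128 → after 2×micro: 4; S2 reads c1=4 → after 1×micro: 47605/256 ⇒ (c0=5, c1=4, c2=47605/256)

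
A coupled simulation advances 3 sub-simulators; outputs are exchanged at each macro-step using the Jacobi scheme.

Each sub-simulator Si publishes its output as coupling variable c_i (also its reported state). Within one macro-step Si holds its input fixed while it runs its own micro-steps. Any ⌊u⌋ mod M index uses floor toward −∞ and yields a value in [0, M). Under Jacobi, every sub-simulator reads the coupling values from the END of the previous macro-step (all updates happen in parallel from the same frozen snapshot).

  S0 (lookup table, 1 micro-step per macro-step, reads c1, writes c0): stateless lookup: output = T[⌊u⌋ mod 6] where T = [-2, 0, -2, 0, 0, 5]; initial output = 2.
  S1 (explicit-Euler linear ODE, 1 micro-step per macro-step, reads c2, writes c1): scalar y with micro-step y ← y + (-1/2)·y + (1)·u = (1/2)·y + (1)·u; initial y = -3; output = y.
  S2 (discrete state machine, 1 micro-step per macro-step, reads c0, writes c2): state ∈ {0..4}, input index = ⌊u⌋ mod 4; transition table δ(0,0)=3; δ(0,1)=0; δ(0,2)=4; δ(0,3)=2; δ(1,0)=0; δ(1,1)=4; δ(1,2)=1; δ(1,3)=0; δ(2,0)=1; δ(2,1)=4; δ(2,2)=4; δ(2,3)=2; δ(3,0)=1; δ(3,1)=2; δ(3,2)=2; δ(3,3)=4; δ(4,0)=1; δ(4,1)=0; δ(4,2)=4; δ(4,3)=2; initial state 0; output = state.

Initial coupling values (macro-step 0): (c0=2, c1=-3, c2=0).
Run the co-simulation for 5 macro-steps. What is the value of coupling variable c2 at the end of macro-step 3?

macro 1: S0 reads c1=-3 → after 1×micro: 0; S1 reads c2=0 → after 1×micro: -3/2; S2 reads c0=2 → after 1×micro: 4 ⇒ (c0=0, c1=-3/2, c2=4)
macro 2: S0 reads c1=-3/2 → after 1×micro: 0; S1 reads c2=4 → after 1×micro: 13/4; S2 reads c0=0 → after 1×micro: 1 ⇒ (c0=0, c1=13/4, c2=1)
macro 3: S0 reads c1=13/4 → after 1×micro: 0; S1 reads c2=1 → after 1×micro: 21/8; S2 reads c0=0 → after 1×micro: 0 ⇒ (c0=0, c1=21/8, c2=0)
macro 4: S0 reads c1=21/8 → after 1×micro: -2; S1 reads c2=0 → after 1×micro: 21/16; S2 reads c0=0 → after 1×micro: 3 ⇒ (c0=-2, c1=21/16, c2=3)
macro 5: S0 reads c1=21/16 → after 1×micro: 0; S1 reads c2=3 → after 1×micro: 117/32; S2 reads c0=-2 → after 1×micro: 2 ⇒ (c0=0, c1=117/32, c2=2)

c2 at macro-step 3 = 0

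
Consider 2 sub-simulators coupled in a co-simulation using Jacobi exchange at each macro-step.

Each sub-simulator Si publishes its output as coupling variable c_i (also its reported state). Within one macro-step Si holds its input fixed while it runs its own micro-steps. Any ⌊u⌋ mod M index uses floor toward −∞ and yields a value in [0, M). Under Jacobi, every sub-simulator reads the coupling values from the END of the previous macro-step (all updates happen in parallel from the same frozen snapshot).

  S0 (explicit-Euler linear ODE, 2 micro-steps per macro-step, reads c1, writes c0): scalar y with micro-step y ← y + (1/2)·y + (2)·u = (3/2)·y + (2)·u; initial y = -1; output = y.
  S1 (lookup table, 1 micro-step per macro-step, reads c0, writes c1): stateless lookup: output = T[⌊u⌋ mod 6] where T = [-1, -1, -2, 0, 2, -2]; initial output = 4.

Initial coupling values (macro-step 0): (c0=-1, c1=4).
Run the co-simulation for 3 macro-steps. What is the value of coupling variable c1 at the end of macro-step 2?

macro 1: S0 reads c1=4 → after 2×micro: 71/4; S1 reads c0=-1 → after 1×micro: -2 ⇒ (c0=71/4, c1=-2)
macro 2: S0 reads c1=-2 → after 2×micro: 479/16; S1 reads c0=71/4 → after 1×micro: -2 ⇒ (c0=479/16, c1=-2)
macro 3: S0 reads c1=-2 → after 2×micro: 3671/64; S1 reads c0=479/16 → after 1×micro: -2 ⇒ (c0=3671/64, c1=-2)

c1 at macro-step 2 = -2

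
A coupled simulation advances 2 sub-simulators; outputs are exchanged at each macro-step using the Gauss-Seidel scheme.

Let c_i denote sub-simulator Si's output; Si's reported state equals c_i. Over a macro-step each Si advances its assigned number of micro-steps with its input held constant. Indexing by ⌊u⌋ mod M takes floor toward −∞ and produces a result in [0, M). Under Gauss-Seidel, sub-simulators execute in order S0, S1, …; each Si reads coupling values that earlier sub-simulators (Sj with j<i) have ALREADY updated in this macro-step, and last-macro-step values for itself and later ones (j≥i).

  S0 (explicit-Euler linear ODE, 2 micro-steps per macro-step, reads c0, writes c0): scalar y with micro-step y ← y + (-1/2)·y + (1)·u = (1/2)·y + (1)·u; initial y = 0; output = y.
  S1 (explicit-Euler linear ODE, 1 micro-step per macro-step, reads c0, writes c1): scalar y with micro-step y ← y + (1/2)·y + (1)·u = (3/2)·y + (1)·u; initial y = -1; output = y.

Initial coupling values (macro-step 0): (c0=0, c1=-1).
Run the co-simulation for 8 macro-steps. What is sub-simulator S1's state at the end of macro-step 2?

macro 1: S0 reads c0=0 → after 2×micro: 0; S1 reads c0=0 → after 1×micro: -3/2 ⇒ (c0=0, c1=-3/2)
macro 2: S0 reads c0=0 → after 2×micro: 0; S1 reads c0=0 → after 1×micro: -9/4 ⇒ (c0=0, c1=-9/4)
macro 3: S0 reads c0=0 → after 2×micro: 0; S1 reads c0=0 → after 1×micro: -27/8 ⇒ (c0=0, c1=-27/8)
macro 4: S0 reads c0=0 → after 2×micro: 0; S1 reads c0=0 → after 1×micro: -81/16 ⇒ (c0=0, c1=-81/16)
macro 5: S0 reads c0=0 → after 2×micro: 0; S1 reads c0=0 → after 1×micro: -243/32 ⇒ (c0=0, c1=-243/32)
macro 6: S0 reads c0=0 → after 2×micro: 0; S1 reads c0=0 → after 1×micro: -729/64 ⇒ (c0=0, c1=-729/64)
macro 7: S0 reads c0=0 → after 2×micro: 0; S1 reads c0=0 → after 1×micro: -2187/128 ⇒ (c0=0, c1=-2187/128)
macro 8: S0 reads c0=0 → after 2×micro: 0; S1 reads c0=0 → after 1×micro: -6561/256 ⇒ (c0=0, c1=-6561/256)

S1 state at macro-step 2 = -9/4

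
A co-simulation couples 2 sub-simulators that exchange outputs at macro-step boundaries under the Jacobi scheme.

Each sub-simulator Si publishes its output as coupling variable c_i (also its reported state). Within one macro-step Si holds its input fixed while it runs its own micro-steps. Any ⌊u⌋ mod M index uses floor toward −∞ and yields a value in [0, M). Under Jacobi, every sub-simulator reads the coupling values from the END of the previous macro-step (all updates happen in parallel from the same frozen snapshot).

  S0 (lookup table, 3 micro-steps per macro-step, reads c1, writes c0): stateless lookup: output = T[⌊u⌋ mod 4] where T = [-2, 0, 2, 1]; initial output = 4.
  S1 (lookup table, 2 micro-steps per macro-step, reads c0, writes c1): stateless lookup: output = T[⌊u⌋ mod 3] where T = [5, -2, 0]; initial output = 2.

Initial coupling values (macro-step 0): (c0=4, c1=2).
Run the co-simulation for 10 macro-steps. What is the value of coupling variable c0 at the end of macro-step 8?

macro 1: S0 reads c1=2 → after 3×micro: 2; S1 reads c0=4 → after 2×micro: -2 ⇒ (c0=2, c1=-2)
macro 2: S0 reads c1=-2 → after 3×micro: 2; S1 reads c0=2 → after 2×micro: 0 ⇒ (c0=2, c1=0)
macro 3: S0 reads c1=0 → after 3×micro: -2; S1 reads c0=2 → after 2×micro: 0 ⇒ (c0=-2, c1=0)
macro 4: S0 reads c1=0 → after 3×micro: -2; S1 reads c0=-2 → after 2×micro: -2 ⇒ (c0=-2, c1=-2)
macro 5: S0 reads c1=-2 → after 3×micro: 2; S1 reads c0=-2 → after 2×micro: -2 ⇒ (c0=2, c1=-2)
macro 6: S0 reads c1=-2 → after 3×micro: 2; S1 reads c0=2 → after 2×micro: 0 ⇒ (c0=2, c1=0)
macro 7: S0 reads c1=0 → after 3×micro: -2; S1 reads c0=2 → after 2×micro: 0 ⇒ (c0=-2, c1=0)
macro 8: S0 reads c1=0 → after 3×micro: -2; S1 reads c0=-2 → after 2×micro: -2 ⇒ (c0=-2, c1=-2)
macro 9: S0 reads c1=-2 → after 3×micro: 2; S1 reads c0=-2 → after 2×micro: -2 ⇒ (c0=2, c1=-2)
macro 10: S0 reads c1=-2 → after 3×micro: 2; S1 reads c0=2 → after 2×micro: 0 ⇒ (c0=2, c1=0)

c0 at macro-step 8 = -2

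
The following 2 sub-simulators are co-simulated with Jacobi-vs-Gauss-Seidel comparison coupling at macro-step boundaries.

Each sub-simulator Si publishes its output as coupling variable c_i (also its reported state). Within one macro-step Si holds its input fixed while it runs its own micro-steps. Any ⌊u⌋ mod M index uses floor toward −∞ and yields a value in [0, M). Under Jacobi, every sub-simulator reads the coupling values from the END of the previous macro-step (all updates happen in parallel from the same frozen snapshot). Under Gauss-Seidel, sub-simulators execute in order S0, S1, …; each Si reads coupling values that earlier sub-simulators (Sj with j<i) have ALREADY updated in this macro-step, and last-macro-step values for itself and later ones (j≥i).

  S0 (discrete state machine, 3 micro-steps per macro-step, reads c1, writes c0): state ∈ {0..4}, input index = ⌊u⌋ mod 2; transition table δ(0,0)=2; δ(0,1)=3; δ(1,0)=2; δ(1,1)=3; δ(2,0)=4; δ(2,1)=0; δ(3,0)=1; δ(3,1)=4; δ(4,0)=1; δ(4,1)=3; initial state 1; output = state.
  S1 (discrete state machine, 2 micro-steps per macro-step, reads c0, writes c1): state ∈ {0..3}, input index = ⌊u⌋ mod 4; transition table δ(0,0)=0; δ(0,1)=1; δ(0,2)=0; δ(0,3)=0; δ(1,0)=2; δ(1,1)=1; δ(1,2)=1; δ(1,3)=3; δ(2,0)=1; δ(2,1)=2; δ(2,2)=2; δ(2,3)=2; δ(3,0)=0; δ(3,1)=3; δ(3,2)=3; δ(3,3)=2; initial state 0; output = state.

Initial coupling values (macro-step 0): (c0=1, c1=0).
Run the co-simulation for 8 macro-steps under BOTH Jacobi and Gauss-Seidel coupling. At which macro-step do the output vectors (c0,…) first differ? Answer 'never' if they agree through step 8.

[Jacobi] macro 1: S0 reads c1=0 → after 3×micro: 1; S1 reads c0=1 → after 2×micro: 1 ⇒ (c0=1, c1=1)
[Jacobi] macro 2: S0 reads c1=1 → after 3×micro: 3; S1 reads c0=1 → after 2×micro: 1 ⇒ (c0=3, c1=1)
[Jacobi] macro 3: S0 reads c1=1 → after 3×micro: 4; S1 reads c0=3 → after 2×micro: 2 ⇒ (c0=4, c1=2)
[Jacobi] macro 4: S0 reads c1=2 → after 3×micro: 4; S1 reads c0=4 → after 2×micro: 2 ⇒ (c0=4, c1=2)
[Jacobi] macro 5: S0 reads c1=2 → after 3×micro: 4; S1 reads c0=4 → after 2×micro: 2 ⇒ (c0=4, c1=2)
[Jacobi] macro 6: S0 reads c1=2 → after 3×micro: 4; S1 reads c0=4 → after 2×micro: 2 ⇒ (c0=4, c1=2)
[Jacobi] macro 7: S0 reads c1=2 → after 3×micro: 4; S1 reads c0=4 → after 2×micro: 2 ⇒ (c0=4, c1=2)
[Jacobi] macro 8: S0 reads c1=2 → after 3×micro: 4; S1 reads c0=4 → after 2×micro: 2 ⇒ (c0=4, c1=2)
[Gauss-Seidel] macro 1: S0 reads c1=0 → after 3×micro: 1; S1 reads c0=1 → after 2×micro: 1 ⇒ (c0=1, c1=1)
[Gauss-Seidel] macro 2: S0 reads c1=1 → after 3×micro: 3; S1 reads c0=3 → after 2×micro: 2 ⇒ (c0=3, c1=2)
[Gauss-Seidel] macro 3: S0 reads c1=2 → after 3×micro: 4; S1 reads c0=4 → after 2×micro: 2 ⇒ (c0=4, c1=2)
[Gauss-Seidel] macro 4: S0 reads c1=2 → after 3×micro: 4; S1 reads c0=4 → after 2×micro: 2 ⇒ (c0=4, c1=2)
[Gauss-Seidel] macro 5: S0 reads c1=2 → after 3×micro: 4; S1 reads c0=4 → after 2×micro: 2 ⇒ (c0=4, c1=2)
[Gauss-Seidel] macro 6: S0 reads c1=2 → after 3×micro: 4; S1 reads c0=4 → after 2×micro: 2 ⇒ (c0=4, c1=2)
[Gauss-Seidel] macro 7: S0 reads c1=2 → after 3×micro: 4; S1 reads c0=4 → after 2×micro: 2 ⇒ (c0=4, c1=2)
[Gauss-Seidel] macro 8: S0 reads c1=2 → after 3×micro: 4; S1 reads c0=4 → after 2×micro: 2 ⇒ (c0=4, c1=2)

first divergence at macro-step: 2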